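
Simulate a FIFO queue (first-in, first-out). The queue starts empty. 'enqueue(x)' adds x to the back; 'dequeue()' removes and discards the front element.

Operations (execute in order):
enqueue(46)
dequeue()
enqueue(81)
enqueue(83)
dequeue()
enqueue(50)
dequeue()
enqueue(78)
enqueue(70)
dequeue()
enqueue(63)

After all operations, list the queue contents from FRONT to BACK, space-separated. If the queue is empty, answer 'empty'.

enqueue(46): [46]
dequeue(): []
enqueue(81): [81]
enqueue(83): [81, 83]
dequeue(): [83]
enqueue(50): [83, 50]
dequeue(): [50]
enqueue(78): [50, 78]
enqueue(70): [50, 78, 70]
dequeue(): [78, 70]
enqueue(63): [78, 70, 63]

Answer: 78 70 63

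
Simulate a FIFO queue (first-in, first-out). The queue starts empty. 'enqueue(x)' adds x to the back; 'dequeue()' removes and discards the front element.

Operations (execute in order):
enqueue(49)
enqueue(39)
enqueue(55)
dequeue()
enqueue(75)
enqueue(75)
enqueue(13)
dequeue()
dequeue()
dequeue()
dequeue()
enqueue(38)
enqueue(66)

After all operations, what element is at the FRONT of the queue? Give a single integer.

Answer: 13

Derivation:
enqueue(49): queue = [49]
enqueue(39): queue = [49, 39]
enqueue(55): queue = [49, 39, 55]
dequeue(): queue = [39, 55]
enqueue(75): queue = [39, 55, 75]
enqueue(75): queue = [39, 55, 75, 75]
enqueue(13): queue = [39, 55, 75, 75, 13]
dequeue(): queue = [55, 75, 75, 13]
dequeue(): queue = [75, 75, 13]
dequeue(): queue = [75, 13]
dequeue(): queue = [13]
enqueue(38): queue = [13, 38]
enqueue(66): queue = [13, 38, 66]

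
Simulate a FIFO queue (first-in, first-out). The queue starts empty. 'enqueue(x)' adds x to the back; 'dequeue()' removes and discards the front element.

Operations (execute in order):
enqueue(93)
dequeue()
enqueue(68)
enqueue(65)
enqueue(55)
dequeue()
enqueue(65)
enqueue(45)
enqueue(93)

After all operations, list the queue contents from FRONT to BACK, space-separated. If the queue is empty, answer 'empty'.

enqueue(93): [93]
dequeue(): []
enqueue(68): [68]
enqueue(65): [68, 65]
enqueue(55): [68, 65, 55]
dequeue(): [65, 55]
enqueue(65): [65, 55, 65]
enqueue(45): [65, 55, 65, 45]
enqueue(93): [65, 55, 65, 45, 93]

Answer: 65 55 65 45 93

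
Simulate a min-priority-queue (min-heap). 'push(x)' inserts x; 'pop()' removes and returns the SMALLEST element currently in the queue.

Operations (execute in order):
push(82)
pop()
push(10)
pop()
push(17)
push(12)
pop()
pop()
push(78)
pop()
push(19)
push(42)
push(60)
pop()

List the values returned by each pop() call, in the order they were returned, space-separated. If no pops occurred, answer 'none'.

push(82): heap contents = [82]
pop() → 82: heap contents = []
push(10): heap contents = [10]
pop() → 10: heap contents = []
push(17): heap contents = [17]
push(12): heap contents = [12, 17]
pop() → 12: heap contents = [17]
pop() → 17: heap contents = []
push(78): heap contents = [78]
pop() → 78: heap contents = []
push(19): heap contents = [19]
push(42): heap contents = [19, 42]
push(60): heap contents = [19, 42, 60]
pop() → 19: heap contents = [42, 60]

Answer: 82 10 12 17 78 19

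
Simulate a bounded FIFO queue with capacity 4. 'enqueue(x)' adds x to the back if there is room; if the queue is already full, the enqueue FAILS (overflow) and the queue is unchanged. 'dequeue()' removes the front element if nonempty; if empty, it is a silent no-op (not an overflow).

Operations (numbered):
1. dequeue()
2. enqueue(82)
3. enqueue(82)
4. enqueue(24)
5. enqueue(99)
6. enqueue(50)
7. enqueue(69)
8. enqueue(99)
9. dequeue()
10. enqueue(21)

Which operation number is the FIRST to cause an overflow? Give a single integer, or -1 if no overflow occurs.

Answer: 6

Derivation:
1. dequeue(): empty, no-op, size=0
2. enqueue(82): size=1
3. enqueue(82): size=2
4. enqueue(24): size=3
5. enqueue(99): size=4
6. enqueue(50): size=4=cap → OVERFLOW (fail)
7. enqueue(69): size=4=cap → OVERFLOW (fail)
8. enqueue(99): size=4=cap → OVERFLOW (fail)
9. dequeue(): size=3
10. enqueue(21): size=4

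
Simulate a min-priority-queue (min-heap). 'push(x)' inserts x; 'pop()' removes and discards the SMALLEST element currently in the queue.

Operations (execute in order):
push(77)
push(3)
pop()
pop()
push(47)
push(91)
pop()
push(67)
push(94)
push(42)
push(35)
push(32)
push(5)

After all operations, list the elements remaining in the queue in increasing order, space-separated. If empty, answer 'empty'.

Answer: 5 32 35 42 67 91 94

Derivation:
push(77): heap contents = [77]
push(3): heap contents = [3, 77]
pop() → 3: heap contents = [77]
pop() → 77: heap contents = []
push(47): heap contents = [47]
push(91): heap contents = [47, 91]
pop() → 47: heap contents = [91]
push(67): heap contents = [67, 91]
push(94): heap contents = [67, 91, 94]
push(42): heap contents = [42, 67, 91, 94]
push(35): heap contents = [35, 42, 67, 91, 94]
push(32): heap contents = [32, 35, 42, 67, 91, 94]
push(5): heap contents = [5, 32, 35, 42, 67, 91, 94]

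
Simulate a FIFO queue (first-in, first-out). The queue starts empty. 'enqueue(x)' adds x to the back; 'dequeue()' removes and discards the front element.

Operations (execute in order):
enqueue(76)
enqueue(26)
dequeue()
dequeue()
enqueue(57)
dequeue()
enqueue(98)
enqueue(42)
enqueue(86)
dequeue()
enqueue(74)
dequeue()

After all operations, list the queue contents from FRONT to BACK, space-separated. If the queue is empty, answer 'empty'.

enqueue(76): [76]
enqueue(26): [76, 26]
dequeue(): [26]
dequeue(): []
enqueue(57): [57]
dequeue(): []
enqueue(98): [98]
enqueue(42): [98, 42]
enqueue(86): [98, 42, 86]
dequeue(): [42, 86]
enqueue(74): [42, 86, 74]
dequeue(): [86, 74]

Answer: 86 74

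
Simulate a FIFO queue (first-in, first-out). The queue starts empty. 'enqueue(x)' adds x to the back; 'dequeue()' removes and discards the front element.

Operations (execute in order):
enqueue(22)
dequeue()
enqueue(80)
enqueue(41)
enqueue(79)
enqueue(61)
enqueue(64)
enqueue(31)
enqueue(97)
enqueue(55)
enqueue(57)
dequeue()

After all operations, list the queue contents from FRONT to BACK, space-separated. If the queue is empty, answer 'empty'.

enqueue(22): [22]
dequeue(): []
enqueue(80): [80]
enqueue(41): [80, 41]
enqueue(79): [80, 41, 79]
enqueue(61): [80, 41, 79, 61]
enqueue(64): [80, 41, 79, 61, 64]
enqueue(31): [80, 41, 79, 61, 64, 31]
enqueue(97): [80, 41, 79, 61, 64, 31, 97]
enqueue(55): [80, 41, 79, 61, 64, 31, 97, 55]
enqueue(57): [80, 41, 79, 61, 64, 31, 97, 55, 57]
dequeue(): [41, 79, 61, 64, 31, 97, 55, 57]

Answer: 41 79 61 64 31 97 55 57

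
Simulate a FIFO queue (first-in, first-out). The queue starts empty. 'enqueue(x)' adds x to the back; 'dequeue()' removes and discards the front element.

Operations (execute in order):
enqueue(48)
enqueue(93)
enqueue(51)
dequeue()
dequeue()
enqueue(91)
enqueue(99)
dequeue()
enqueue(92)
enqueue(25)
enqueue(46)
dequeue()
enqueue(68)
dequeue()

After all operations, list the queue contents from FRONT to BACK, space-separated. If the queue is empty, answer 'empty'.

Answer: 92 25 46 68

Derivation:
enqueue(48): [48]
enqueue(93): [48, 93]
enqueue(51): [48, 93, 51]
dequeue(): [93, 51]
dequeue(): [51]
enqueue(91): [51, 91]
enqueue(99): [51, 91, 99]
dequeue(): [91, 99]
enqueue(92): [91, 99, 92]
enqueue(25): [91, 99, 92, 25]
enqueue(46): [91, 99, 92, 25, 46]
dequeue(): [99, 92, 25, 46]
enqueue(68): [99, 92, 25, 46, 68]
dequeue(): [92, 25, 46, 68]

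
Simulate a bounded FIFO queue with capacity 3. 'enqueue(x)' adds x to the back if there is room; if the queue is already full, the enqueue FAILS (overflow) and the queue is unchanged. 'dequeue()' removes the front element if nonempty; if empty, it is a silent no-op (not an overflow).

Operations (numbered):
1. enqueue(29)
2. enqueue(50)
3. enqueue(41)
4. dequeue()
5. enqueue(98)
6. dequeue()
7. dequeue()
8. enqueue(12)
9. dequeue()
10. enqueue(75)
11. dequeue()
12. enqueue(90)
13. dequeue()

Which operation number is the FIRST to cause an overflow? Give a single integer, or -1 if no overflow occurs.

1. enqueue(29): size=1
2. enqueue(50): size=2
3. enqueue(41): size=3
4. dequeue(): size=2
5. enqueue(98): size=3
6. dequeue(): size=2
7. dequeue(): size=1
8. enqueue(12): size=2
9. dequeue(): size=1
10. enqueue(75): size=2
11. dequeue(): size=1
12. enqueue(90): size=2
13. dequeue(): size=1

Answer: -1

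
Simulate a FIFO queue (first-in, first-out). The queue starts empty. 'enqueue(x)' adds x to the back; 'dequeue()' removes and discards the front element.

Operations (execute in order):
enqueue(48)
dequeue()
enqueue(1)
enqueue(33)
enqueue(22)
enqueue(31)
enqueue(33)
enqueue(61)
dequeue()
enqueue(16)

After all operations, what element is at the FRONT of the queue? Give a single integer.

Answer: 33

Derivation:
enqueue(48): queue = [48]
dequeue(): queue = []
enqueue(1): queue = [1]
enqueue(33): queue = [1, 33]
enqueue(22): queue = [1, 33, 22]
enqueue(31): queue = [1, 33, 22, 31]
enqueue(33): queue = [1, 33, 22, 31, 33]
enqueue(61): queue = [1, 33, 22, 31, 33, 61]
dequeue(): queue = [33, 22, 31, 33, 61]
enqueue(16): queue = [33, 22, 31, 33, 61, 16]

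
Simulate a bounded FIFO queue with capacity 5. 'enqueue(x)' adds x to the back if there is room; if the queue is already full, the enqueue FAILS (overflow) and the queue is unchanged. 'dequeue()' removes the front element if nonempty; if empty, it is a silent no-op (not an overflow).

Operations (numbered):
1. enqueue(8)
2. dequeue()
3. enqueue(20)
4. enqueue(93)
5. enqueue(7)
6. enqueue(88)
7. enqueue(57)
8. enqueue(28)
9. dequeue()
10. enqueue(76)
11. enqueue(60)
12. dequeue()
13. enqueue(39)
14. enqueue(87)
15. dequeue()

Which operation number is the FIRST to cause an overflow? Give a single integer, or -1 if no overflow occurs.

1. enqueue(8): size=1
2. dequeue(): size=0
3. enqueue(20): size=1
4. enqueue(93): size=2
5. enqueue(7): size=3
6. enqueue(88): size=4
7. enqueue(57): size=5
8. enqueue(28): size=5=cap → OVERFLOW (fail)
9. dequeue(): size=4
10. enqueue(76): size=5
11. enqueue(60): size=5=cap → OVERFLOW (fail)
12. dequeue(): size=4
13. enqueue(39): size=5
14. enqueue(87): size=5=cap → OVERFLOW (fail)
15. dequeue(): size=4

Answer: 8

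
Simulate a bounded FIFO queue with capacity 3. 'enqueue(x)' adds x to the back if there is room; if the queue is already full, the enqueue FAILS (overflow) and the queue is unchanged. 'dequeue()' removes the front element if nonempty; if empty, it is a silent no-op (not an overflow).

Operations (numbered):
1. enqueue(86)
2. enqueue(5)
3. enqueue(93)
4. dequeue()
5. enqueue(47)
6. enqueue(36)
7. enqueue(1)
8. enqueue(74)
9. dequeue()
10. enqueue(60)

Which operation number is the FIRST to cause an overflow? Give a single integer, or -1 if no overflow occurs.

Answer: 6

Derivation:
1. enqueue(86): size=1
2. enqueue(5): size=2
3. enqueue(93): size=3
4. dequeue(): size=2
5. enqueue(47): size=3
6. enqueue(36): size=3=cap → OVERFLOW (fail)
7. enqueue(1): size=3=cap → OVERFLOW (fail)
8. enqueue(74): size=3=cap → OVERFLOW (fail)
9. dequeue(): size=2
10. enqueue(60): size=3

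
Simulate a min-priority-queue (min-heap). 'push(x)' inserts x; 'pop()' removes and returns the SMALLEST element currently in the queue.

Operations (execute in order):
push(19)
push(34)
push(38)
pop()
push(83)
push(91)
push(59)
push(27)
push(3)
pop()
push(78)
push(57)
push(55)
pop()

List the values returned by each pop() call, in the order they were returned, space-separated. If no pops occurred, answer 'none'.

Answer: 19 3 27

Derivation:
push(19): heap contents = [19]
push(34): heap contents = [19, 34]
push(38): heap contents = [19, 34, 38]
pop() → 19: heap contents = [34, 38]
push(83): heap contents = [34, 38, 83]
push(91): heap contents = [34, 38, 83, 91]
push(59): heap contents = [34, 38, 59, 83, 91]
push(27): heap contents = [27, 34, 38, 59, 83, 91]
push(3): heap contents = [3, 27, 34, 38, 59, 83, 91]
pop() → 3: heap contents = [27, 34, 38, 59, 83, 91]
push(78): heap contents = [27, 34, 38, 59, 78, 83, 91]
push(57): heap contents = [27, 34, 38, 57, 59, 78, 83, 91]
push(55): heap contents = [27, 34, 38, 55, 57, 59, 78, 83, 91]
pop() → 27: heap contents = [34, 38, 55, 57, 59, 78, 83, 91]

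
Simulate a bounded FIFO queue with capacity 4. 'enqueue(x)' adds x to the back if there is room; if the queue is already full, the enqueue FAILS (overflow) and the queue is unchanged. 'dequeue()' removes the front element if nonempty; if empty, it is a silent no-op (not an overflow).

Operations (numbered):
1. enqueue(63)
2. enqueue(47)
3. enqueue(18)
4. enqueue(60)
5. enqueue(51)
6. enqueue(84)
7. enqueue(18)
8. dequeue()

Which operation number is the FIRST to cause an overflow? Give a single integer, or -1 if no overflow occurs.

1. enqueue(63): size=1
2. enqueue(47): size=2
3. enqueue(18): size=3
4. enqueue(60): size=4
5. enqueue(51): size=4=cap → OVERFLOW (fail)
6. enqueue(84): size=4=cap → OVERFLOW (fail)
7. enqueue(18): size=4=cap → OVERFLOW (fail)
8. dequeue(): size=3

Answer: 5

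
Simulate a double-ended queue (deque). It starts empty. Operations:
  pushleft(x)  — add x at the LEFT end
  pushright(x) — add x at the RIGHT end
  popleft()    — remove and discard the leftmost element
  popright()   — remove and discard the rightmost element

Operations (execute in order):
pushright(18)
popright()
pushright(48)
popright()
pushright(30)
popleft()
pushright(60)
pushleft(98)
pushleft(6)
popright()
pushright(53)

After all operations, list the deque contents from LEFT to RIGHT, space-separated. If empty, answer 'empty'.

Answer: 6 98 53

Derivation:
pushright(18): [18]
popright(): []
pushright(48): [48]
popright(): []
pushright(30): [30]
popleft(): []
pushright(60): [60]
pushleft(98): [98, 60]
pushleft(6): [6, 98, 60]
popright(): [6, 98]
pushright(53): [6, 98, 53]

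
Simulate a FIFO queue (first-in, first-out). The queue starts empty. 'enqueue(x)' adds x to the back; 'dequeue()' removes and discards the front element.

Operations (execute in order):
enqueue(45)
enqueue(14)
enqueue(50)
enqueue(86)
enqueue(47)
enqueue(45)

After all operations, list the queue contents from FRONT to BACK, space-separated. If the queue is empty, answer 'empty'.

Answer: 45 14 50 86 47 45

Derivation:
enqueue(45): [45]
enqueue(14): [45, 14]
enqueue(50): [45, 14, 50]
enqueue(86): [45, 14, 50, 86]
enqueue(47): [45, 14, 50, 86, 47]
enqueue(45): [45, 14, 50, 86, 47, 45]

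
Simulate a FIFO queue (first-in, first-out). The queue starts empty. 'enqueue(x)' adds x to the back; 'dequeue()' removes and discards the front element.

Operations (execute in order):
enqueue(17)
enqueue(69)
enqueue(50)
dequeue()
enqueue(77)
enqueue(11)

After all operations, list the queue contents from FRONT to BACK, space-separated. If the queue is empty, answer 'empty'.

Answer: 69 50 77 11

Derivation:
enqueue(17): [17]
enqueue(69): [17, 69]
enqueue(50): [17, 69, 50]
dequeue(): [69, 50]
enqueue(77): [69, 50, 77]
enqueue(11): [69, 50, 77, 11]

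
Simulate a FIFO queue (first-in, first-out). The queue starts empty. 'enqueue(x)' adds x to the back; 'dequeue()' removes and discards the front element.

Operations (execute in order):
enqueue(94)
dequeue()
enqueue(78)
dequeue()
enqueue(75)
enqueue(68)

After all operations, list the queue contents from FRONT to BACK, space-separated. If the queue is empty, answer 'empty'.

Answer: 75 68

Derivation:
enqueue(94): [94]
dequeue(): []
enqueue(78): [78]
dequeue(): []
enqueue(75): [75]
enqueue(68): [75, 68]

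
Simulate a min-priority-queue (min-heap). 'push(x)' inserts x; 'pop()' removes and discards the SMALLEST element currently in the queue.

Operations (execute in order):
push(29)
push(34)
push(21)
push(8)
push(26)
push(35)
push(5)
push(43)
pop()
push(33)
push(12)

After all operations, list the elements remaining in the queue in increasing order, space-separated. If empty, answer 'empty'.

push(29): heap contents = [29]
push(34): heap contents = [29, 34]
push(21): heap contents = [21, 29, 34]
push(8): heap contents = [8, 21, 29, 34]
push(26): heap contents = [8, 21, 26, 29, 34]
push(35): heap contents = [8, 21, 26, 29, 34, 35]
push(5): heap contents = [5, 8, 21, 26, 29, 34, 35]
push(43): heap contents = [5, 8, 21, 26, 29, 34, 35, 43]
pop() → 5: heap contents = [8, 21, 26, 29, 34, 35, 43]
push(33): heap contents = [8, 21, 26, 29, 33, 34, 35, 43]
push(12): heap contents = [8, 12, 21, 26, 29, 33, 34, 35, 43]

Answer: 8 12 21 26 29 33 34 35 43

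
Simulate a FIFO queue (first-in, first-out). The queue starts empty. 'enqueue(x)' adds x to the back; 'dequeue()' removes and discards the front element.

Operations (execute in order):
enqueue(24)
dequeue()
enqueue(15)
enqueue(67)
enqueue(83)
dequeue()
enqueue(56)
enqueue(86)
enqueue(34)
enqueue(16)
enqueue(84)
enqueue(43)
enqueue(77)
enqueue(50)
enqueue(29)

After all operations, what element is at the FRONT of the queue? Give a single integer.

enqueue(24): queue = [24]
dequeue(): queue = []
enqueue(15): queue = [15]
enqueue(67): queue = [15, 67]
enqueue(83): queue = [15, 67, 83]
dequeue(): queue = [67, 83]
enqueue(56): queue = [67, 83, 56]
enqueue(86): queue = [67, 83, 56, 86]
enqueue(34): queue = [67, 83, 56, 86, 34]
enqueue(16): queue = [67, 83, 56, 86, 34, 16]
enqueue(84): queue = [67, 83, 56, 86, 34, 16, 84]
enqueue(43): queue = [67, 83, 56, 86, 34, 16, 84, 43]
enqueue(77): queue = [67, 83, 56, 86, 34, 16, 84, 43, 77]
enqueue(50): queue = [67, 83, 56, 86, 34, 16, 84, 43, 77, 50]
enqueue(29): queue = [67, 83, 56, 86, 34, 16, 84, 43, 77, 50, 29]

Answer: 67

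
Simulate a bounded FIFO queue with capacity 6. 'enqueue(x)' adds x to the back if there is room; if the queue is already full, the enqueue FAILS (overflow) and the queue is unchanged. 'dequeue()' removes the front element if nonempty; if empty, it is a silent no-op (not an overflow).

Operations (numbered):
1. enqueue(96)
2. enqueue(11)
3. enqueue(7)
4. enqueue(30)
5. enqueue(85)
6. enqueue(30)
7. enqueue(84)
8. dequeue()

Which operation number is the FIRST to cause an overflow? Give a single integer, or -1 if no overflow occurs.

Answer: 7

Derivation:
1. enqueue(96): size=1
2. enqueue(11): size=2
3. enqueue(7): size=3
4. enqueue(30): size=4
5. enqueue(85): size=5
6. enqueue(30): size=6
7. enqueue(84): size=6=cap → OVERFLOW (fail)
8. dequeue(): size=5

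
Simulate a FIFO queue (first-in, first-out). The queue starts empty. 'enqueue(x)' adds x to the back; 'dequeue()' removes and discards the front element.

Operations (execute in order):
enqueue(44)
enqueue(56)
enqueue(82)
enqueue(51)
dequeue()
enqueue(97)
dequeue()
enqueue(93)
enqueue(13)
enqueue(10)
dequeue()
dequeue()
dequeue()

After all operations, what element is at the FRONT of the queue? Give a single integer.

Answer: 93

Derivation:
enqueue(44): queue = [44]
enqueue(56): queue = [44, 56]
enqueue(82): queue = [44, 56, 82]
enqueue(51): queue = [44, 56, 82, 51]
dequeue(): queue = [56, 82, 51]
enqueue(97): queue = [56, 82, 51, 97]
dequeue(): queue = [82, 51, 97]
enqueue(93): queue = [82, 51, 97, 93]
enqueue(13): queue = [82, 51, 97, 93, 13]
enqueue(10): queue = [82, 51, 97, 93, 13, 10]
dequeue(): queue = [51, 97, 93, 13, 10]
dequeue(): queue = [97, 93, 13, 10]
dequeue(): queue = [93, 13, 10]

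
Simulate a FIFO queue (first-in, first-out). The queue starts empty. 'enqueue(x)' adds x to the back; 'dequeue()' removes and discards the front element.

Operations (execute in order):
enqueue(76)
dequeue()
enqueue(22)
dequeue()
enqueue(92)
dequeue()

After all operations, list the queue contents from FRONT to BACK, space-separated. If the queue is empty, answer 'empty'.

Answer: empty

Derivation:
enqueue(76): [76]
dequeue(): []
enqueue(22): [22]
dequeue(): []
enqueue(92): [92]
dequeue(): []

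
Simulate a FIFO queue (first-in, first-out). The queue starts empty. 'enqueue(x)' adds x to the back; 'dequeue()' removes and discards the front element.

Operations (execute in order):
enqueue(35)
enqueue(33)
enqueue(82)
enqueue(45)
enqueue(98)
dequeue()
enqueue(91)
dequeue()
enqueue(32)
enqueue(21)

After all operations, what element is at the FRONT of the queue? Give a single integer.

enqueue(35): queue = [35]
enqueue(33): queue = [35, 33]
enqueue(82): queue = [35, 33, 82]
enqueue(45): queue = [35, 33, 82, 45]
enqueue(98): queue = [35, 33, 82, 45, 98]
dequeue(): queue = [33, 82, 45, 98]
enqueue(91): queue = [33, 82, 45, 98, 91]
dequeue(): queue = [82, 45, 98, 91]
enqueue(32): queue = [82, 45, 98, 91, 32]
enqueue(21): queue = [82, 45, 98, 91, 32, 21]

Answer: 82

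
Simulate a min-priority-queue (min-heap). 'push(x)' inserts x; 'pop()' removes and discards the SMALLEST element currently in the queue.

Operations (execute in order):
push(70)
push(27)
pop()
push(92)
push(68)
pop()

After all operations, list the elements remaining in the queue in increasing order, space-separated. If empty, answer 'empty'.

push(70): heap contents = [70]
push(27): heap contents = [27, 70]
pop() → 27: heap contents = [70]
push(92): heap contents = [70, 92]
push(68): heap contents = [68, 70, 92]
pop() → 68: heap contents = [70, 92]

Answer: 70 92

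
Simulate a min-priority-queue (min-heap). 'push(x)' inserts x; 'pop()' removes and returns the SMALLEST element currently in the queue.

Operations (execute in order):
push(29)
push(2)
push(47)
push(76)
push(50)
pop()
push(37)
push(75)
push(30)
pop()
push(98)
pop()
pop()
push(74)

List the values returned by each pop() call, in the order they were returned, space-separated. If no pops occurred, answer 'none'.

Answer: 2 29 30 37

Derivation:
push(29): heap contents = [29]
push(2): heap contents = [2, 29]
push(47): heap contents = [2, 29, 47]
push(76): heap contents = [2, 29, 47, 76]
push(50): heap contents = [2, 29, 47, 50, 76]
pop() → 2: heap contents = [29, 47, 50, 76]
push(37): heap contents = [29, 37, 47, 50, 76]
push(75): heap contents = [29, 37, 47, 50, 75, 76]
push(30): heap contents = [29, 30, 37, 47, 50, 75, 76]
pop() → 29: heap contents = [30, 37, 47, 50, 75, 76]
push(98): heap contents = [30, 37, 47, 50, 75, 76, 98]
pop() → 30: heap contents = [37, 47, 50, 75, 76, 98]
pop() → 37: heap contents = [47, 50, 75, 76, 98]
push(74): heap contents = [47, 50, 74, 75, 76, 98]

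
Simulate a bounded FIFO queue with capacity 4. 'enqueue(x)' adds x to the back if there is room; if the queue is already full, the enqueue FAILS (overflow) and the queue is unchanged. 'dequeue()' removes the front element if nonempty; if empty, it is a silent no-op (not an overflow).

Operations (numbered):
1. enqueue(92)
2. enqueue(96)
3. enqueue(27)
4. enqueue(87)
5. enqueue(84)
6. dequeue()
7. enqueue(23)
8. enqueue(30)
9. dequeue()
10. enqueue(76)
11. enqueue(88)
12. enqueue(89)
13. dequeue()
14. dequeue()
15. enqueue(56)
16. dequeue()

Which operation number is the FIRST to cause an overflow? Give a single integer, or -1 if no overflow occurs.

Answer: 5

Derivation:
1. enqueue(92): size=1
2. enqueue(96): size=2
3. enqueue(27): size=3
4. enqueue(87): size=4
5. enqueue(84): size=4=cap → OVERFLOW (fail)
6. dequeue(): size=3
7. enqueue(23): size=4
8. enqueue(30): size=4=cap → OVERFLOW (fail)
9. dequeue(): size=3
10. enqueue(76): size=4
11. enqueue(88): size=4=cap → OVERFLOW (fail)
12. enqueue(89): size=4=cap → OVERFLOW (fail)
13. dequeue(): size=3
14. dequeue(): size=2
15. enqueue(56): size=3
16. dequeue(): size=2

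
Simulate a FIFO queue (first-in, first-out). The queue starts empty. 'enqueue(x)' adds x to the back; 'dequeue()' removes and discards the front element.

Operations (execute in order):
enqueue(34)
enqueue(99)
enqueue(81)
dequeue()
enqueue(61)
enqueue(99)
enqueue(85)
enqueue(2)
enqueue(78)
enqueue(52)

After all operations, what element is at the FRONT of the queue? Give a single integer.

enqueue(34): queue = [34]
enqueue(99): queue = [34, 99]
enqueue(81): queue = [34, 99, 81]
dequeue(): queue = [99, 81]
enqueue(61): queue = [99, 81, 61]
enqueue(99): queue = [99, 81, 61, 99]
enqueue(85): queue = [99, 81, 61, 99, 85]
enqueue(2): queue = [99, 81, 61, 99, 85, 2]
enqueue(78): queue = [99, 81, 61, 99, 85, 2, 78]
enqueue(52): queue = [99, 81, 61, 99, 85, 2, 78, 52]

Answer: 99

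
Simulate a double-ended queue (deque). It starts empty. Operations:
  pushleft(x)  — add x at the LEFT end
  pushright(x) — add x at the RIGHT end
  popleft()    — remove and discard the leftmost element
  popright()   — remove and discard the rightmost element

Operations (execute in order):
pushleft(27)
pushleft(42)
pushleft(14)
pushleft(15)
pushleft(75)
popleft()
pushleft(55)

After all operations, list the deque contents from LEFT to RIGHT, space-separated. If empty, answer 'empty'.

Answer: 55 15 14 42 27

Derivation:
pushleft(27): [27]
pushleft(42): [42, 27]
pushleft(14): [14, 42, 27]
pushleft(15): [15, 14, 42, 27]
pushleft(75): [75, 15, 14, 42, 27]
popleft(): [15, 14, 42, 27]
pushleft(55): [55, 15, 14, 42, 27]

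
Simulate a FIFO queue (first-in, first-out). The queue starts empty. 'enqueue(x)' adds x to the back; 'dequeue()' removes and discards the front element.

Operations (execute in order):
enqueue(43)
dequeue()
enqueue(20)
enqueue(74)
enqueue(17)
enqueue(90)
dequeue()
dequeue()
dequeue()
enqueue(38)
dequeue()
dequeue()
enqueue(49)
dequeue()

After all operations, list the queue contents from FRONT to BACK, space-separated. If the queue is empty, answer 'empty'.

enqueue(43): [43]
dequeue(): []
enqueue(20): [20]
enqueue(74): [20, 74]
enqueue(17): [20, 74, 17]
enqueue(90): [20, 74, 17, 90]
dequeue(): [74, 17, 90]
dequeue(): [17, 90]
dequeue(): [90]
enqueue(38): [90, 38]
dequeue(): [38]
dequeue(): []
enqueue(49): [49]
dequeue(): []

Answer: empty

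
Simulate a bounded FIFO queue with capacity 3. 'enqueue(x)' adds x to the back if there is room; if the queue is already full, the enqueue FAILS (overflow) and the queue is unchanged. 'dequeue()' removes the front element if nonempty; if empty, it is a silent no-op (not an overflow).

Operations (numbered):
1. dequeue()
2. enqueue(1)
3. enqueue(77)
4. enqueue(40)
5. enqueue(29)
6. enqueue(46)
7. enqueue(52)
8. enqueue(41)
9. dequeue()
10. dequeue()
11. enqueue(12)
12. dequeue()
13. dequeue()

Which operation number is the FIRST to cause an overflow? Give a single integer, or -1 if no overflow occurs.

1. dequeue(): empty, no-op, size=0
2. enqueue(1): size=1
3. enqueue(77): size=2
4. enqueue(40): size=3
5. enqueue(29): size=3=cap → OVERFLOW (fail)
6. enqueue(46): size=3=cap → OVERFLOW (fail)
7. enqueue(52): size=3=cap → OVERFLOW (fail)
8. enqueue(41): size=3=cap → OVERFLOW (fail)
9. dequeue(): size=2
10. dequeue(): size=1
11. enqueue(12): size=2
12. dequeue(): size=1
13. dequeue(): size=0

Answer: 5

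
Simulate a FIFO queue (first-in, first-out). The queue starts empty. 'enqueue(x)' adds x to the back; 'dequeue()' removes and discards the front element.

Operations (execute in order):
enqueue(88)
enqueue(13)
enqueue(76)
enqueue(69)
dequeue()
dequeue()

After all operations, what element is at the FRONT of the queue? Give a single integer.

Answer: 76

Derivation:
enqueue(88): queue = [88]
enqueue(13): queue = [88, 13]
enqueue(76): queue = [88, 13, 76]
enqueue(69): queue = [88, 13, 76, 69]
dequeue(): queue = [13, 76, 69]
dequeue(): queue = [76, 69]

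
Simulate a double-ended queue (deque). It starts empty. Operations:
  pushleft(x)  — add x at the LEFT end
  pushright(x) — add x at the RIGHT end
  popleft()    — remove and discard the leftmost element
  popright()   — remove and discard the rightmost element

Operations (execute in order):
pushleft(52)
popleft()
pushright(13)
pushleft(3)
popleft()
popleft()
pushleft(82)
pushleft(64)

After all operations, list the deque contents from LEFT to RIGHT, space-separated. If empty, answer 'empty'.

Answer: 64 82

Derivation:
pushleft(52): [52]
popleft(): []
pushright(13): [13]
pushleft(3): [3, 13]
popleft(): [13]
popleft(): []
pushleft(82): [82]
pushleft(64): [64, 82]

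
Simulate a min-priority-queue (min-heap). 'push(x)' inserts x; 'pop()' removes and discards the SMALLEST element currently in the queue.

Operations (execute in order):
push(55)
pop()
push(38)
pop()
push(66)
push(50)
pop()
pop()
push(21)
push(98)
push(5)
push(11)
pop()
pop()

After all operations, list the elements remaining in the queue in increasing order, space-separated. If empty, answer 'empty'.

push(55): heap contents = [55]
pop() → 55: heap contents = []
push(38): heap contents = [38]
pop() → 38: heap contents = []
push(66): heap contents = [66]
push(50): heap contents = [50, 66]
pop() → 50: heap contents = [66]
pop() → 66: heap contents = []
push(21): heap contents = [21]
push(98): heap contents = [21, 98]
push(5): heap contents = [5, 21, 98]
push(11): heap contents = [5, 11, 21, 98]
pop() → 5: heap contents = [11, 21, 98]
pop() → 11: heap contents = [21, 98]

Answer: 21 98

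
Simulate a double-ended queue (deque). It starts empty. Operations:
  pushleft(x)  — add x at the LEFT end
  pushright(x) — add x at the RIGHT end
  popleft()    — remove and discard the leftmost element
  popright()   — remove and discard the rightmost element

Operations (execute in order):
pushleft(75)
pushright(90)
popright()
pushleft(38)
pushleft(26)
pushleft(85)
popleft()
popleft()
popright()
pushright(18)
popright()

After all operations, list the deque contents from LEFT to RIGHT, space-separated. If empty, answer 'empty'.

Answer: 38

Derivation:
pushleft(75): [75]
pushright(90): [75, 90]
popright(): [75]
pushleft(38): [38, 75]
pushleft(26): [26, 38, 75]
pushleft(85): [85, 26, 38, 75]
popleft(): [26, 38, 75]
popleft(): [38, 75]
popright(): [38]
pushright(18): [38, 18]
popright(): [38]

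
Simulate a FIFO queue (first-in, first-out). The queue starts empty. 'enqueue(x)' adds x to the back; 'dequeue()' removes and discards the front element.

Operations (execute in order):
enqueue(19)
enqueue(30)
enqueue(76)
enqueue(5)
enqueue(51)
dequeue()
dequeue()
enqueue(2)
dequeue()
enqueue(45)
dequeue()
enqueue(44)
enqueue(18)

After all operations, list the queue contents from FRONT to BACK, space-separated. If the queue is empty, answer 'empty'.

enqueue(19): [19]
enqueue(30): [19, 30]
enqueue(76): [19, 30, 76]
enqueue(5): [19, 30, 76, 5]
enqueue(51): [19, 30, 76, 5, 51]
dequeue(): [30, 76, 5, 51]
dequeue(): [76, 5, 51]
enqueue(2): [76, 5, 51, 2]
dequeue(): [5, 51, 2]
enqueue(45): [5, 51, 2, 45]
dequeue(): [51, 2, 45]
enqueue(44): [51, 2, 45, 44]
enqueue(18): [51, 2, 45, 44, 18]

Answer: 51 2 45 44 18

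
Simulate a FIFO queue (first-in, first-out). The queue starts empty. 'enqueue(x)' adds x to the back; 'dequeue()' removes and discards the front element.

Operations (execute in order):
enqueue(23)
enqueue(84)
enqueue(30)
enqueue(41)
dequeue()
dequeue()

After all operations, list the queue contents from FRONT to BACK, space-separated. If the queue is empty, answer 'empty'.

Answer: 30 41

Derivation:
enqueue(23): [23]
enqueue(84): [23, 84]
enqueue(30): [23, 84, 30]
enqueue(41): [23, 84, 30, 41]
dequeue(): [84, 30, 41]
dequeue(): [30, 41]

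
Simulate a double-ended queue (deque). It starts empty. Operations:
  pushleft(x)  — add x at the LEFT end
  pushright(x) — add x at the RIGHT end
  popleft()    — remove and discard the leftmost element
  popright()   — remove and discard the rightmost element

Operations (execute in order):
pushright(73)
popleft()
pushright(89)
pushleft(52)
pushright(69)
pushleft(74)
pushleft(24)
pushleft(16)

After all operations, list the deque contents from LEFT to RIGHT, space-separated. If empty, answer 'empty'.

Answer: 16 24 74 52 89 69

Derivation:
pushright(73): [73]
popleft(): []
pushright(89): [89]
pushleft(52): [52, 89]
pushright(69): [52, 89, 69]
pushleft(74): [74, 52, 89, 69]
pushleft(24): [24, 74, 52, 89, 69]
pushleft(16): [16, 24, 74, 52, 89, 69]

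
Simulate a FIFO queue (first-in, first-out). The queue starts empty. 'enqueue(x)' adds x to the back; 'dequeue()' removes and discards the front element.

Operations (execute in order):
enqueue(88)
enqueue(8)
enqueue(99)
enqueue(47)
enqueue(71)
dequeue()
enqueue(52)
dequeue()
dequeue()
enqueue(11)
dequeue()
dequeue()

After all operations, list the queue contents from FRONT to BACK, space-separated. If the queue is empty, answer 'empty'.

Answer: 52 11

Derivation:
enqueue(88): [88]
enqueue(8): [88, 8]
enqueue(99): [88, 8, 99]
enqueue(47): [88, 8, 99, 47]
enqueue(71): [88, 8, 99, 47, 71]
dequeue(): [8, 99, 47, 71]
enqueue(52): [8, 99, 47, 71, 52]
dequeue(): [99, 47, 71, 52]
dequeue(): [47, 71, 52]
enqueue(11): [47, 71, 52, 11]
dequeue(): [71, 52, 11]
dequeue(): [52, 11]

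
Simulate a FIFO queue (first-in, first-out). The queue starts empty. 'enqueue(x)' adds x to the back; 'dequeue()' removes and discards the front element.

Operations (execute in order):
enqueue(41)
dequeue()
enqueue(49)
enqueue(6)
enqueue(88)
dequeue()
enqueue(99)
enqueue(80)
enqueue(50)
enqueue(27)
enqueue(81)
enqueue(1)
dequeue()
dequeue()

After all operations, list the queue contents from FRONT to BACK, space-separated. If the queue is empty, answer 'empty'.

enqueue(41): [41]
dequeue(): []
enqueue(49): [49]
enqueue(6): [49, 6]
enqueue(88): [49, 6, 88]
dequeue(): [6, 88]
enqueue(99): [6, 88, 99]
enqueue(80): [6, 88, 99, 80]
enqueue(50): [6, 88, 99, 80, 50]
enqueue(27): [6, 88, 99, 80, 50, 27]
enqueue(81): [6, 88, 99, 80, 50, 27, 81]
enqueue(1): [6, 88, 99, 80, 50, 27, 81, 1]
dequeue(): [88, 99, 80, 50, 27, 81, 1]
dequeue(): [99, 80, 50, 27, 81, 1]

Answer: 99 80 50 27 81 1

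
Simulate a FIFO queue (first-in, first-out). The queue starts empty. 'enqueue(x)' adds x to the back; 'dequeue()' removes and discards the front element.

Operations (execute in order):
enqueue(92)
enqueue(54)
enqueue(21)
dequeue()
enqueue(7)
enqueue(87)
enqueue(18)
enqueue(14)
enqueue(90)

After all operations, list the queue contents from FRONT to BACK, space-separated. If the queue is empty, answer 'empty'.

Answer: 54 21 7 87 18 14 90

Derivation:
enqueue(92): [92]
enqueue(54): [92, 54]
enqueue(21): [92, 54, 21]
dequeue(): [54, 21]
enqueue(7): [54, 21, 7]
enqueue(87): [54, 21, 7, 87]
enqueue(18): [54, 21, 7, 87, 18]
enqueue(14): [54, 21, 7, 87, 18, 14]
enqueue(90): [54, 21, 7, 87, 18, 14, 90]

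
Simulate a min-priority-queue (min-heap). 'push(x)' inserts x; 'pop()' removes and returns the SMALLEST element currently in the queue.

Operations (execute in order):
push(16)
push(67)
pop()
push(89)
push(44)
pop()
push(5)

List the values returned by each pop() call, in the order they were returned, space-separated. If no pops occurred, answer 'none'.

push(16): heap contents = [16]
push(67): heap contents = [16, 67]
pop() → 16: heap contents = [67]
push(89): heap contents = [67, 89]
push(44): heap contents = [44, 67, 89]
pop() → 44: heap contents = [67, 89]
push(5): heap contents = [5, 67, 89]

Answer: 16 44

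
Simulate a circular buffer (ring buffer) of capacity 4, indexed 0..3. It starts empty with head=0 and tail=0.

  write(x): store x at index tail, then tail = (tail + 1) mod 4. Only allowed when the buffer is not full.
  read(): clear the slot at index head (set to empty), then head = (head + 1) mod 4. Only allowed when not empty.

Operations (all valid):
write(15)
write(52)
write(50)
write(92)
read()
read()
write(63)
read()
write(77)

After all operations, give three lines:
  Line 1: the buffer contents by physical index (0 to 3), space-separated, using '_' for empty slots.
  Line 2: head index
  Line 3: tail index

write(15): buf=[15 _ _ _], head=0, tail=1, size=1
write(52): buf=[15 52 _ _], head=0, tail=2, size=2
write(50): buf=[15 52 50 _], head=0, tail=3, size=3
write(92): buf=[15 52 50 92], head=0, tail=0, size=4
read(): buf=[_ 52 50 92], head=1, tail=0, size=3
read(): buf=[_ _ 50 92], head=2, tail=0, size=2
write(63): buf=[63 _ 50 92], head=2, tail=1, size=3
read(): buf=[63 _ _ 92], head=3, tail=1, size=2
write(77): buf=[63 77 _ 92], head=3, tail=2, size=3

Answer: 63 77 _ 92
3
2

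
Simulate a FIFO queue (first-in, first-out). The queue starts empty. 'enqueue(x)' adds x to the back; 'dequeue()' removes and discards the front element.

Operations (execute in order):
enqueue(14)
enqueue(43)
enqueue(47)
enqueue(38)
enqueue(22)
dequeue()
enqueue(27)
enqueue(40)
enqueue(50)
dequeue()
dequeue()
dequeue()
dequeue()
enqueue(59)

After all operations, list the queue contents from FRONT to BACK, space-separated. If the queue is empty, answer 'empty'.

Answer: 27 40 50 59

Derivation:
enqueue(14): [14]
enqueue(43): [14, 43]
enqueue(47): [14, 43, 47]
enqueue(38): [14, 43, 47, 38]
enqueue(22): [14, 43, 47, 38, 22]
dequeue(): [43, 47, 38, 22]
enqueue(27): [43, 47, 38, 22, 27]
enqueue(40): [43, 47, 38, 22, 27, 40]
enqueue(50): [43, 47, 38, 22, 27, 40, 50]
dequeue(): [47, 38, 22, 27, 40, 50]
dequeue(): [38, 22, 27, 40, 50]
dequeue(): [22, 27, 40, 50]
dequeue(): [27, 40, 50]
enqueue(59): [27, 40, 50, 59]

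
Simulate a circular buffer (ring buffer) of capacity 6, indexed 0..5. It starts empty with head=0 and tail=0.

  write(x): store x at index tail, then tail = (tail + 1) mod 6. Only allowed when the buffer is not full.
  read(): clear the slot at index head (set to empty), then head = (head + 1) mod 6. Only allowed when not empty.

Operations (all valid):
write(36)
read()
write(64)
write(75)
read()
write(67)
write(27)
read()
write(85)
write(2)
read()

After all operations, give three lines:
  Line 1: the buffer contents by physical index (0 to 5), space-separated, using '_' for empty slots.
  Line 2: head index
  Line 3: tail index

Answer: 2 _ _ _ 27 85
4
1

Derivation:
write(36): buf=[36 _ _ _ _ _], head=0, tail=1, size=1
read(): buf=[_ _ _ _ _ _], head=1, tail=1, size=0
write(64): buf=[_ 64 _ _ _ _], head=1, tail=2, size=1
write(75): buf=[_ 64 75 _ _ _], head=1, tail=3, size=2
read(): buf=[_ _ 75 _ _ _], head=2, tail=3, size=1
write(67): buf=[_ _ 75 67 _ _], head=2, tail=4, size=2
write(27): buf=[_ _ 75 67 27 _], head=2, tail=5, size=3
read(): buf=[_ _ _ 67 27 _], head=3, tail=5, size=2
write(85): buf=[_ _ _ 67 27 85], head=3, tail=0, size=3
write(2): buf=[2 _ _ 67 27 85], head=3, tail=1, size=4
read(): buf=[2 _ _ _ 27 85], head=4, tail=1, size=3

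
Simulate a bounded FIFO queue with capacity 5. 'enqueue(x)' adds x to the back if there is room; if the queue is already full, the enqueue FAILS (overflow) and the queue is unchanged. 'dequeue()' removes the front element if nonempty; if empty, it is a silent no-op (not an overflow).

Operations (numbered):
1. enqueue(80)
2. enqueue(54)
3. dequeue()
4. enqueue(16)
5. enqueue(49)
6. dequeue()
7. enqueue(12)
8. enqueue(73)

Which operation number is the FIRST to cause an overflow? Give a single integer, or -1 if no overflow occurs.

Answer: -1

Derivation:
1. enqueue(80): size=1
2. enqueue(54): size=2
3. dequeue(): size=1
4. enqueue(16): size=2
5. enqueue(49): size=3
6. dequeue(): size=2
7. enqueue(12): size=3
8. enqueue(73): size=4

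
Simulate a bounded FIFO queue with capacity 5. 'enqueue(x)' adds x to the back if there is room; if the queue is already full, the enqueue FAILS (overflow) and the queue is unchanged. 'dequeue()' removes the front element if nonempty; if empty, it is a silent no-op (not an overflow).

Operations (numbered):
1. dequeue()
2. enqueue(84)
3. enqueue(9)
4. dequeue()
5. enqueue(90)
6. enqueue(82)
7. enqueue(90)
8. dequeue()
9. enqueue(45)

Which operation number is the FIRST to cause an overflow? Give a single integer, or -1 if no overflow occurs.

1. dequeue(): empty, no-op, size=0
2. enqueue(84): size=1
3. enqueue(9): size=2
4. dequeue(): size=1
5. enqueue(90): size=2
6. enqueue(82): size=3
7. enqueue(90): size=4
8. dequeue(): size=3
9. enqueue(45): size=4

Answer: -1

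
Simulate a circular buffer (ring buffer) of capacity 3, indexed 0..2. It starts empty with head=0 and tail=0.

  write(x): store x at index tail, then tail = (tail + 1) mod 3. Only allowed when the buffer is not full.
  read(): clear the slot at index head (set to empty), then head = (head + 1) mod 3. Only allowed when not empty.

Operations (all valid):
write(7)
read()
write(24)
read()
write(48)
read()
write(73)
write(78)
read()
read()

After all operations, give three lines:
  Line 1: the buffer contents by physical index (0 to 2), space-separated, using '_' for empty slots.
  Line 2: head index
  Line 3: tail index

write(7): buf=[7 _ _], head=0, tail=1, size=1
read(): buf=[_ _ _], head=1, tail=1, size=0
write(24): buf=[_ 24 _], head=1, tail=2, size=1
read(): buf=[_ _ _], head=2, tail=2, size=0
write(48): buf=[_ _ 48], head=2, tail=0, size=1
read(): buf=[_ _ _], head=0, tail=0, size=0
write(73): buf=[73 _ _], head=0, tail=1, size=1
write(78): buf=[73 78 _], head=0, tail=2, size=2
read(): buf=[_ 78 _], head=1, tail=2, size=1
read(): buf=[_ _ _], head=2, tail=2, size=0

Answer: _ _ _
2
2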